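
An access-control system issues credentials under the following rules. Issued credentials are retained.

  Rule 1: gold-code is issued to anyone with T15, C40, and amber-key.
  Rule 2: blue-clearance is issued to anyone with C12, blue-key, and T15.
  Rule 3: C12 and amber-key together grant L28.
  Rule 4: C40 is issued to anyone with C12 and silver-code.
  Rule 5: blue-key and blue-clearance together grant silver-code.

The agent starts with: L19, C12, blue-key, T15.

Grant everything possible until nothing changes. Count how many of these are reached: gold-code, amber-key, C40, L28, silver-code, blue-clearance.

3

Holding C12, blue-key, and T15 grants blue-clearance (Rule 2).
Holding blue-key and blue-clearance grants silver-code (Rule 5).
Holding C12 and silver-code grants C40 (Rule 4).
gold-code would need T15, C40, and amber-key (Rule 1), but amber-key is never granted.
No rule produces amber-key, and it is not given.
C40: reached.
L28 would need C12 and amber-key (Rule 3), but amber-key is never granted.
silver-code: reached.
blue-clearance: reached.
Reached: C40, silver-code, and blue-clearance — 3 of the 6.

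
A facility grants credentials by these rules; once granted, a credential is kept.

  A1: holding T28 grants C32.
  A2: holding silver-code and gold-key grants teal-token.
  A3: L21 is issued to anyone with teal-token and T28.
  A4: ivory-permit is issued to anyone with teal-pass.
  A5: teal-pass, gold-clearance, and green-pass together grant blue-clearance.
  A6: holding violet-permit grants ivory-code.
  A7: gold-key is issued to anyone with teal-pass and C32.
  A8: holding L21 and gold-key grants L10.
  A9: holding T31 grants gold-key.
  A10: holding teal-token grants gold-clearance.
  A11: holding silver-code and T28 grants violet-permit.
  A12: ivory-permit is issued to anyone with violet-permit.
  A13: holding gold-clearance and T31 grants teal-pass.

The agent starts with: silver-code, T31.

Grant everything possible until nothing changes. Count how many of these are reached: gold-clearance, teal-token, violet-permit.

2

Holding T31 grants gold-key (A9).
Holding silver-code and gold-key grants teal-token (A2).
Holding teal-token grants gold-clearance (A10).
gold-clearance: reached.
teal-token: reached.
violet-permit would need silver-code and T28 (A11), but T28 is never granted.
Reached: gold-clearance and teal-token — 2 of the 3.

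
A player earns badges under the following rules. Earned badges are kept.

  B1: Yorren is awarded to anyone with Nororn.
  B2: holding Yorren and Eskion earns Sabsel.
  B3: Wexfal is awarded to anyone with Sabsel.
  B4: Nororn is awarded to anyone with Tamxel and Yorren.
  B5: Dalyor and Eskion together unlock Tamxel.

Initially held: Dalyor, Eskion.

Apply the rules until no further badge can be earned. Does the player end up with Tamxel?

Yes

With Dalyor and Eskion, Tamxel is earned (B5).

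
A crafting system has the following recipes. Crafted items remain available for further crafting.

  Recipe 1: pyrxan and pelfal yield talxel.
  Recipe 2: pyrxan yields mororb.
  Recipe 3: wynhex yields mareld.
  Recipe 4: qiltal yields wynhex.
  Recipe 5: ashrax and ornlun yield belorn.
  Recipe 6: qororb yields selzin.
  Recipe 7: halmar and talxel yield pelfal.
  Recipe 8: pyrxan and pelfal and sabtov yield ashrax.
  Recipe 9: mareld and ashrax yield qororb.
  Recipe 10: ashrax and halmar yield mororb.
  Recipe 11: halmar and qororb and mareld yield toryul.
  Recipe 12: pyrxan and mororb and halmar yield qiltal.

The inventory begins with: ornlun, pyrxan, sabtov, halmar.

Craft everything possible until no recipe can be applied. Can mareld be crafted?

Using Recipe 2, pyrxan makes mororb.
Using Recipe 12, pyrxan, mororb, and halmar make qiltal.
qiltal → wynhex (Recipe 4).
wynhex → mareld (Recipe 3).

Yes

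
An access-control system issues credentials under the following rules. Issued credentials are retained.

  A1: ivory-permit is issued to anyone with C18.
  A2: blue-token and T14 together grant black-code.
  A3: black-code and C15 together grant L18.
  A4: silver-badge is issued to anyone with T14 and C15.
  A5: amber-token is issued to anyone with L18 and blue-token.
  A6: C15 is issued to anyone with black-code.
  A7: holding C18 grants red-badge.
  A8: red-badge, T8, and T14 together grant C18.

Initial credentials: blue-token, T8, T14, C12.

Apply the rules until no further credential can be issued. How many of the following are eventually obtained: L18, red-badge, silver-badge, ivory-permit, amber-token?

3

Holding blue-token and T14 grants black-code (A2).
Holding black-code grants C15 (A6).
Holding black-code and C15 grants L18 (A3).
Holding T14 and C15 grants silver-badge (A4).
Holding L18 and blue-token grants amber-token (A5).
L18: reached.
red-badge would need C18 (A7), but C18 is never granted.
silver-badge: reached.
ivory-permit would need C18 (A1), but C18 is never granted.
amber-token: reached.
Reached: L18, silver-badge, and amber-token — 3 of the 5.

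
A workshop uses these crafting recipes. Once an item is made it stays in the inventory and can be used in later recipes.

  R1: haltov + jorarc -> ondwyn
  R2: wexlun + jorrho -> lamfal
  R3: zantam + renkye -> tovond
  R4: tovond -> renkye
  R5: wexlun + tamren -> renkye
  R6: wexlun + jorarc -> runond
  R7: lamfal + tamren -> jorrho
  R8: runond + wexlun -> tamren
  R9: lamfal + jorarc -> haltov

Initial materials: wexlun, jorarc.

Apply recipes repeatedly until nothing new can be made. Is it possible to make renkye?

Using R6, wexlun and jorarc make runond.
runond + wexlun -> tamren (R8).
Using R5, wexlun and tamren make renkye.

Yes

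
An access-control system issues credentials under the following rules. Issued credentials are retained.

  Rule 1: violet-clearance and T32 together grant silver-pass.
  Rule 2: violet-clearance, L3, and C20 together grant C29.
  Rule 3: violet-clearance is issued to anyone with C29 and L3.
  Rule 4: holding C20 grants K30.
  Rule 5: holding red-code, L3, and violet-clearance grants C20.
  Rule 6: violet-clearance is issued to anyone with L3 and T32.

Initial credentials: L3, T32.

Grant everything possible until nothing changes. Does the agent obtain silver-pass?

Holding L3 and T32 grants violet-clearance (Rule 6).
Holding violet-clearance and T32 grants silver-pass (Rule 1).

Yes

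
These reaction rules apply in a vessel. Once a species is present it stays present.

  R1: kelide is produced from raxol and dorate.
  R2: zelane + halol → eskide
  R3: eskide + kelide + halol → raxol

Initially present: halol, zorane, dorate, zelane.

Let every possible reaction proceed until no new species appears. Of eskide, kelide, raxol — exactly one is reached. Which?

zelane and halol present → eskide forms (R2).
raxol would need eskide, kelide, and halol (R3), but kelide never forms. kelide would need raxol and dorate (R1), but raxol never forms.

eskide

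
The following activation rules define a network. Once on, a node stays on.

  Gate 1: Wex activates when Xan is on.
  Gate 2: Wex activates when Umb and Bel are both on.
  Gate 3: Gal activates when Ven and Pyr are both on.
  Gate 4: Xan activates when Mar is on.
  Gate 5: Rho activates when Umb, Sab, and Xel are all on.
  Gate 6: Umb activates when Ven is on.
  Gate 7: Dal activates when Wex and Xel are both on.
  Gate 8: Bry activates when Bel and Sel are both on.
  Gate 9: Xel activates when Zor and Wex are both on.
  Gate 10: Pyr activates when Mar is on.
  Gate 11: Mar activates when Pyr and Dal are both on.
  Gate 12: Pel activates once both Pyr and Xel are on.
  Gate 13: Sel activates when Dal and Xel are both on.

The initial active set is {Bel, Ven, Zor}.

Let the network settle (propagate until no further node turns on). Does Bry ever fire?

Yes

Ven is on, so Umb activates (Gate 6).
Gate 2: Umb and Bel on → Wex on.
Gate 9: Zor and Wex on → Xel on.
Wex and Xel are on, so Dal activates (Gate 7).
Dal and Xel are on, so Sel activates (Gate 13).
Gate 8: Bel and Sel on → Bry on.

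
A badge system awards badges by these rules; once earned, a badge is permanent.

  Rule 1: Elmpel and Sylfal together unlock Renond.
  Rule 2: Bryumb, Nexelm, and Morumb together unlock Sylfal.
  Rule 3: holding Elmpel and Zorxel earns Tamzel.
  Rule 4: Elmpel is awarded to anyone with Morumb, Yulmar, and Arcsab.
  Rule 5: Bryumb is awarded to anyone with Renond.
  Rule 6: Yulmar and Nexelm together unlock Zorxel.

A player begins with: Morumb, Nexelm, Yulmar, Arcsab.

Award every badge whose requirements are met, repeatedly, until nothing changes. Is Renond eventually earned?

No

Renond would need Elmpel and Sylfal (Rule 1), but Sylfal is never earned.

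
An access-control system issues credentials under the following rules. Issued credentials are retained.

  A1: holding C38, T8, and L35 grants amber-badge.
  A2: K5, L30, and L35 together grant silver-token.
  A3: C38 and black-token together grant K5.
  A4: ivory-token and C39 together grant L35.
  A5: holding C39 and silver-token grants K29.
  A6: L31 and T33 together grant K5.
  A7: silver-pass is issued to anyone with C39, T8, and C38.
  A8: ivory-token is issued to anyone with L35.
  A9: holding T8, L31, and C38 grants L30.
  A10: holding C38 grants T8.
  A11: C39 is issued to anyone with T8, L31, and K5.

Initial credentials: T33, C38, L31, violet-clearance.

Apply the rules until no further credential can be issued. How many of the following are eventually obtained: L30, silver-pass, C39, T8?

Holding C38 grants T8 (A10).
Holding L31 and T33 grants K5 (A6).
Holding T8, L31, and K5 grants C39 (A11).
Holding T8, L31, and C38 grants L30 (A9).
Holding C39, T8, and C38 grants silver-pass (A7).
L30: reached.
silver-pass: reached.
C39: reached.
T8: reached.
All 4 are reached.

4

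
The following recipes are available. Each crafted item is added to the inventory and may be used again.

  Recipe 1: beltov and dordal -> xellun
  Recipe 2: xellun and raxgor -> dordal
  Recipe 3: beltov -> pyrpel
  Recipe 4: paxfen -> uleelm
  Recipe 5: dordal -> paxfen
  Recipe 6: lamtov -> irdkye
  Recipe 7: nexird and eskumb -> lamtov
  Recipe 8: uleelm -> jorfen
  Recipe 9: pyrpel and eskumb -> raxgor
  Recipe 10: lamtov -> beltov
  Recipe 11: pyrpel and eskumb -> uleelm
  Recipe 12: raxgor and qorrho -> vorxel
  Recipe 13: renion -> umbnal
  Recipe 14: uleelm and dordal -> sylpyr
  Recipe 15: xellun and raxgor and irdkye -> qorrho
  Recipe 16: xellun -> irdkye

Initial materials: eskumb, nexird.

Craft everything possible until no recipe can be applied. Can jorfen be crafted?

Using Recipe 7, nexird and eskumb make lamtov.
lamtov -> beltov (Recipe 10).
Using Recipe 3, beltov makes pyrpel.
Using Recipe 11, pyrpel and eskumb make uleelm.
uleelm -> jorfen (Recipe 8).

Yes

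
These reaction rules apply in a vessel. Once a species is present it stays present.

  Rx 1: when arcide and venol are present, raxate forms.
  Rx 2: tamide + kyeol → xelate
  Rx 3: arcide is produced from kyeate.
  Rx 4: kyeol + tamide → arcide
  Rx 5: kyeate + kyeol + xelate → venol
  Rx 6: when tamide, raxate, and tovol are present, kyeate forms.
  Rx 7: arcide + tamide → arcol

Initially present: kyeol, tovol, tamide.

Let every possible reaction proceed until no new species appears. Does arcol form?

Yes

kyeol and tamide present → arcide forms (Rx 4).
arcide and tamide present → arcol forms (Rx 7).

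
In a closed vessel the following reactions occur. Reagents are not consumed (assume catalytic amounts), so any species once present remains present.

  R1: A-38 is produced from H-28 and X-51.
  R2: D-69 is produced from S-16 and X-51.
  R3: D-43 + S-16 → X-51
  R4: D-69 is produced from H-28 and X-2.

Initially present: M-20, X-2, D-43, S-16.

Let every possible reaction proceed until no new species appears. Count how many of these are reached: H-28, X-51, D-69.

2

D-43 and S-16 present → X-51 forms (R3).
S-16 and X-51 present → D-69 forms (R2).
No rule produces H-28, and it is not given.
X-51: reached.
D-69: reached.
Reached: X-51 and D-69 — 2 of the 3.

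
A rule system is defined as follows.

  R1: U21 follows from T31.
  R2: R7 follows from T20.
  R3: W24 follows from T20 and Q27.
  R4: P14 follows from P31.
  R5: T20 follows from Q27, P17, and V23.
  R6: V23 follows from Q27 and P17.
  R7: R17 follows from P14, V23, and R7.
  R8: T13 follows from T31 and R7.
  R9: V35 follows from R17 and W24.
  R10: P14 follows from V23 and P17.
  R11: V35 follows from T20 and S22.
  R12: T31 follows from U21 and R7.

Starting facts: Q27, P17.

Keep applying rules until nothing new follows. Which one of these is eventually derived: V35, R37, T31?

V35

From Q27 and P17, R6 gives V23.
From V23 and P17, R10 gives P14.
From Q27, P17, and V23, R5 gives T20.
From T20, R2 gives R7.
T20 and Q27 hold, so W24 follows (R3).
From P14, V23, and R7, R7 gives R17.
From R17 and W24, R9 gives V35.
T31 would need U21 and R7 (R12), but U21 is never established. No rule produces R37, and it is not given.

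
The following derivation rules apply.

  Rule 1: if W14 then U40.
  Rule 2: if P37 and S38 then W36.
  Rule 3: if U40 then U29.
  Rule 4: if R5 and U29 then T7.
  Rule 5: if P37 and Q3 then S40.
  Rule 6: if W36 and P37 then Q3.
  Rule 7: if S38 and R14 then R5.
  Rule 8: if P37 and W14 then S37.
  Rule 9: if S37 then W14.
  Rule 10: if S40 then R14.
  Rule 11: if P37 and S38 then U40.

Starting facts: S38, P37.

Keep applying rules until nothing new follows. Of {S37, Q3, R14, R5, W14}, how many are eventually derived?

3

P37 and S38 hold, so W36 follows (Rule 2).
From W36 and P37, Rule 6 gives Q3.
From P37 and Q3, Rule 5 gives S40.
From S40, Rule 10 gives R14.
From S38 and R14, Rule 7 gives R5.
S37 would need P37 and W14 (Rule 8), but W14 is never established.
Q3: reached.
R14: reached.
R5: reached.
W14 would need S37 (Rule 9), but S37 is never established.
Reached: Q3, R14, and R5 — 3 of the 5.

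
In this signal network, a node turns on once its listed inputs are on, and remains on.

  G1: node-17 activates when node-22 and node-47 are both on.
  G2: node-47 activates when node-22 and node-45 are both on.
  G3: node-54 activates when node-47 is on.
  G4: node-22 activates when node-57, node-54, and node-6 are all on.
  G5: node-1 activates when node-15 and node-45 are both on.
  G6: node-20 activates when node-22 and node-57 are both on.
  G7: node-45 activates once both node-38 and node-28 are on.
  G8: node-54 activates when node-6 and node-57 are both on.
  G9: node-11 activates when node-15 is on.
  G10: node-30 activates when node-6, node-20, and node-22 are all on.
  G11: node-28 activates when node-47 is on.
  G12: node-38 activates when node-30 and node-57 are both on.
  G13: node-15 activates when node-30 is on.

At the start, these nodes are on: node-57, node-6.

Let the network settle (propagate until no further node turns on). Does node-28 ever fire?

node-28 would need node-47 (G11), but node-47 never turns on.

No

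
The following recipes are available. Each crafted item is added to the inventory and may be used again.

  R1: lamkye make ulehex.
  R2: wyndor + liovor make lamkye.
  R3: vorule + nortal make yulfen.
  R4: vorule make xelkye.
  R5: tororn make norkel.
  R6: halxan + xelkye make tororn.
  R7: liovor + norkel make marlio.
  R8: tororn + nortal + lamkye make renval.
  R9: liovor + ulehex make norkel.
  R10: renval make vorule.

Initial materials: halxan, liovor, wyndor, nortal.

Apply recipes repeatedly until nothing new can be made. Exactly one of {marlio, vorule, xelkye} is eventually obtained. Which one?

Using R2, wyndor and liovor make lamkye.
lamkye → ulehex (R1).
liovor + ulehex → norkel (R9).
Using R7, liovor and norkel make marlio.
vorule would need renval (R10), but renval is never obtained. xelkye would need vorule (R4), but vorule is never obtained.

marlio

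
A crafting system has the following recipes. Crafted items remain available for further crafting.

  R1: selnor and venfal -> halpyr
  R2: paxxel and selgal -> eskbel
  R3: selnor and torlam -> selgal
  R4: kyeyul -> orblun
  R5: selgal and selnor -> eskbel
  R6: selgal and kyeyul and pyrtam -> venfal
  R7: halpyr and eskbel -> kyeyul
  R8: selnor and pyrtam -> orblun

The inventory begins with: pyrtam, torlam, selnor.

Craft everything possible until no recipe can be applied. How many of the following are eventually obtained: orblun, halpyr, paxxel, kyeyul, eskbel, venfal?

selnor and pyrtam -> orblun (R8).
Using R3, selnor and torlam make selgal.
Using R5, selgal and selnor make eskbel.
orblun: reached.
halpyr would need selnor and venfal (R1), but venfal is never obtained.
No rule produces paxxel, and it is not given.
kyeyul would need halpyr and eskbel (R7), but halpyr is never obtained.
eskbel: reached.
venfal would need selgal, kyeyul, and pyrtam (R6), but kyeyul is never obtained.
Reached: orblun and eskbel — 2 of the 6.

2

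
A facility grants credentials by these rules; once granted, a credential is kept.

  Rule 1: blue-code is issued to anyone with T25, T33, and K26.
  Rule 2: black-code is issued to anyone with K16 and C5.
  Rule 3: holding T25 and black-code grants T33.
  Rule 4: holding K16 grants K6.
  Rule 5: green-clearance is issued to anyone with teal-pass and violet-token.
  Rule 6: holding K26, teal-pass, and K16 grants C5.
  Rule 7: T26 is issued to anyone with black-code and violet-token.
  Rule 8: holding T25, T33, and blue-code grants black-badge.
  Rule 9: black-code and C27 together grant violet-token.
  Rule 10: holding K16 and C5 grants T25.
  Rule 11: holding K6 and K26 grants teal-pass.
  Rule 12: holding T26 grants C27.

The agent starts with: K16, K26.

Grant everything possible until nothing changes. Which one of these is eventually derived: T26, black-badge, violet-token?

black-badge

Holding K16 grants K6 (Rule 4).
Holding K6 and K26 grants teal-pass (Rule 11).
Holding K26, teal-pass, and K16 grants C5 (Rule 6).
Holding K16 and C5 grants black-code (Rule 2).
Holding K16 and C5 grants T25 (Rule 10).
Holding T25 and black-code grants T33 (Rule 3).
Holding T25, T33, and K26 grants blue-code (Rule 1).
Holding T25, T33, and blue-code grants black-badge (Rule 8).
violet-token would need black-code and C27 (Rule 9), but C27 is never granted. T26 would need black-code and violet-token (Rule 7), but violet-token is never granted.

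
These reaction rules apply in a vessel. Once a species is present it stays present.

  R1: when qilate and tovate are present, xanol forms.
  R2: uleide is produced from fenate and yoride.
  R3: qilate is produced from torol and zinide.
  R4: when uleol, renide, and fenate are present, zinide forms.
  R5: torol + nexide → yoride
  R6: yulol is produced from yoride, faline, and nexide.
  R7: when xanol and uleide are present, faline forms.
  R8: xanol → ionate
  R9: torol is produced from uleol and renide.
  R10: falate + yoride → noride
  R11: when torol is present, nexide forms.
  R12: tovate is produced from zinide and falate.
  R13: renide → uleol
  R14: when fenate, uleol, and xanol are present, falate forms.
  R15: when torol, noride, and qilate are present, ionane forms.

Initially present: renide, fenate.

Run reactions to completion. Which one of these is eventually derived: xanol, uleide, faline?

uleide

renide present → uleol forms (R13).
uleol and renide present → torol forms (R9).
torol present → nexide forms (R11).
torol and nexide present → yoride forms (R5).
fenate and yoride present → uleide forms (R2).
faline would need xanol and uleide (R7), but xanol never forms. xanol would need qilate and tovate (R1), but tovate never forms.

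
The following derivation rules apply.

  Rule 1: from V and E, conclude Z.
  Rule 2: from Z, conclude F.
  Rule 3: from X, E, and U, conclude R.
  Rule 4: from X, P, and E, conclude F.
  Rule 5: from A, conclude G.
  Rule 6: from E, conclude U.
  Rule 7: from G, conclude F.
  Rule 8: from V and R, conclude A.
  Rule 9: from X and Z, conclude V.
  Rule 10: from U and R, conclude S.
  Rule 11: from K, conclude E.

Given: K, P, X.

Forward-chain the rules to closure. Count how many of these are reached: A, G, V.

0

A would need V and R (Rule 8), but V is never established.
G would need A (Rule 5), but A is never established.
V would need X and Z (Rule 9), but Z is never established.
None of the 3 are reached.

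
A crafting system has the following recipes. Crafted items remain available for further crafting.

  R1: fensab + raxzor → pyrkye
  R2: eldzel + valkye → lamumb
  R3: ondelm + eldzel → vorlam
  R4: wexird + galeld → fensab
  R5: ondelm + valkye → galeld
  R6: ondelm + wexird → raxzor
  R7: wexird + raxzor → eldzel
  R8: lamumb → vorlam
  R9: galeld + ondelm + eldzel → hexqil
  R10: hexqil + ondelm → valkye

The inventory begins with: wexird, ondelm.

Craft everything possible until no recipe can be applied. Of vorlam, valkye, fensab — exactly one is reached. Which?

vorlam

ondelm + wexird → raxzor (R6).
Using R7, wexird and raxzor make eldzel.
Using R3, ondelm and eldzel make vorlam.
valkye would need hexqil and ondelm (R10), but hexqil is never obtained. fensab would need wexird and galeld (R4), but galeld is never obtained.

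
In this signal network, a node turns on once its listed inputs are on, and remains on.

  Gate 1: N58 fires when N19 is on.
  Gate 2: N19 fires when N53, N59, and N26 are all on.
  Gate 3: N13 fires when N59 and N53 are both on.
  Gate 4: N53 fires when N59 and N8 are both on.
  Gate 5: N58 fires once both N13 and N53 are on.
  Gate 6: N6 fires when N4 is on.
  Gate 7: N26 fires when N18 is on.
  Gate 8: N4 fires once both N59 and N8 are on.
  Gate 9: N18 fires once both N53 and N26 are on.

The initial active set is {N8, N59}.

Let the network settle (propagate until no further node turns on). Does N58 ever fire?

Yes

Gate 4: N59 and N8 on → N53 on.
N59 and N53 are on, so N13 fires (Gate 3).
N13 and N53 are on, so N58 fires (Gate 5).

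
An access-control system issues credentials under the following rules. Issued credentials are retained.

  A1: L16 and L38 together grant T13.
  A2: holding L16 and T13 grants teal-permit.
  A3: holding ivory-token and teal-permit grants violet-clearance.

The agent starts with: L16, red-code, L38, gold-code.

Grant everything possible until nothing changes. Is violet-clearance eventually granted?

No

violet-clearance would need ivory-token and teal-permit (A3), but ivory-token is never granted.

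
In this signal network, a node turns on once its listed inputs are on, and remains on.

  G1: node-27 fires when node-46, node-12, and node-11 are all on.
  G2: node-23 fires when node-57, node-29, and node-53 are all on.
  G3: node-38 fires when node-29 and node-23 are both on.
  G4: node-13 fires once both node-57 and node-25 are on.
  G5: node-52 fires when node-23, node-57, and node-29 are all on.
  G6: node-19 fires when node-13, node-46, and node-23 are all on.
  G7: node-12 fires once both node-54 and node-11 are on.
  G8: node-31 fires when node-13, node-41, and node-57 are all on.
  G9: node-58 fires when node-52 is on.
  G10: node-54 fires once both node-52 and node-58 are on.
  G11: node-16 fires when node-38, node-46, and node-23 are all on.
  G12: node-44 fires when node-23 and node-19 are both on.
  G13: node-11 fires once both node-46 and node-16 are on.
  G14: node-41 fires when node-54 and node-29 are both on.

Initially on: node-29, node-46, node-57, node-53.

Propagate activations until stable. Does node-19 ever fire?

No

node-19 would need node-13, node-46, and node-23 (G6), but node-13 never turns on.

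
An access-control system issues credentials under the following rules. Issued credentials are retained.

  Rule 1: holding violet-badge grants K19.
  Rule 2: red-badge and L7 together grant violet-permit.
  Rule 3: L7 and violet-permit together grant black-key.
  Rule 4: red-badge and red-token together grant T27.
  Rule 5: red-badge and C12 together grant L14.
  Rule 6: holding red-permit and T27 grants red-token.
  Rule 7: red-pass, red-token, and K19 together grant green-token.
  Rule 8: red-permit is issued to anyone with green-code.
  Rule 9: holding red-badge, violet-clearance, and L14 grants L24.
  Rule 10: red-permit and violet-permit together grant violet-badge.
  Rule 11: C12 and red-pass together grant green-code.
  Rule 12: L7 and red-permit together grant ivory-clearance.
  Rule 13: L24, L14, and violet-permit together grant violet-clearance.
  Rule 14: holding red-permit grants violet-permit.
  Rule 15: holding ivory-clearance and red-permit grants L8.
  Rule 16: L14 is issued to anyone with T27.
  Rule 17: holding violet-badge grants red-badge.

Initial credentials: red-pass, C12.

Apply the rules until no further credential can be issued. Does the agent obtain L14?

Yes

Holding C12 and red-pass grants green-code (Rule 11).
Holding green-code grants red-permit (Rule 8).
Holding red-permit grants violet-permit (Rule 14).
Holding red-permit and violet-permit grants violet-badge (Rule 10).
Holding violet-badge grants red-badge (Rule 17).
Holding red-badge and C12 grants L14 (Rule 5).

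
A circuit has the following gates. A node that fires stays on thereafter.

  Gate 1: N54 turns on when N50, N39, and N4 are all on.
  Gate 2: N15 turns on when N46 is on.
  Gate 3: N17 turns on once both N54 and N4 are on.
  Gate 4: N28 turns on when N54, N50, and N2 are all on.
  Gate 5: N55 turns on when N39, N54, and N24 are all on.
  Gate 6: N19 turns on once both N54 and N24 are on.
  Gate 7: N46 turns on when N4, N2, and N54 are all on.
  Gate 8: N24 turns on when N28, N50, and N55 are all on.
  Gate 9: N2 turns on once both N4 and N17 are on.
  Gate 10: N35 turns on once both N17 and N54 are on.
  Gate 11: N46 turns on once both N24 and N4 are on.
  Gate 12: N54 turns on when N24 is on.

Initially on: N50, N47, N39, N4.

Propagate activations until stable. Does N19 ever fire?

No

N19 would need N54 and N24 (Gate 6), but N24 never turns on.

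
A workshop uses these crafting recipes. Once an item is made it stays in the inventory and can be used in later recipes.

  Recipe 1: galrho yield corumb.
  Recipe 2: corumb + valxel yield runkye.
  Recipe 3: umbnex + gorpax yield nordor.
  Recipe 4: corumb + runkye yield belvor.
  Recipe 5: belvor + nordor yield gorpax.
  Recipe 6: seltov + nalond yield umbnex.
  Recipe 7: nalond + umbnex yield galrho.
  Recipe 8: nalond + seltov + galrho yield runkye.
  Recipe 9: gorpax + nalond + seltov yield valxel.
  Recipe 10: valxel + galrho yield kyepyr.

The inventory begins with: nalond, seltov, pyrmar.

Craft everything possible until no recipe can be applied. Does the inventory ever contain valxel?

No

valxel would need gorpax, nalond, and seltov (Recipe 9), but gorpax is never obtained.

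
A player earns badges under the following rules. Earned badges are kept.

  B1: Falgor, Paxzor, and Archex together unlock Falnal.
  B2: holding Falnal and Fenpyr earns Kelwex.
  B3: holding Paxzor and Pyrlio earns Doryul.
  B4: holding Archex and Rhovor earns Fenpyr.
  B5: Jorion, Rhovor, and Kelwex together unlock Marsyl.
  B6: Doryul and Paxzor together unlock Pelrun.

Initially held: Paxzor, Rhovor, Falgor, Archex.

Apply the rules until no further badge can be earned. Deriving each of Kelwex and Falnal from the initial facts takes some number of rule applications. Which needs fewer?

Falnal

Falnal: With Falgor, Paxzor, and Archex, Falnal is earned (B1). [1 rule application]
Kelwex: With Archex and Rhovor, Fenpyr is earned (B4). With Falgor, Paxzor, and Archex, Falnal is earned (B1). With Falnal and Fenpyr, Kelwex is earned (B2). [3 rule applications]
Falnal needs fewer.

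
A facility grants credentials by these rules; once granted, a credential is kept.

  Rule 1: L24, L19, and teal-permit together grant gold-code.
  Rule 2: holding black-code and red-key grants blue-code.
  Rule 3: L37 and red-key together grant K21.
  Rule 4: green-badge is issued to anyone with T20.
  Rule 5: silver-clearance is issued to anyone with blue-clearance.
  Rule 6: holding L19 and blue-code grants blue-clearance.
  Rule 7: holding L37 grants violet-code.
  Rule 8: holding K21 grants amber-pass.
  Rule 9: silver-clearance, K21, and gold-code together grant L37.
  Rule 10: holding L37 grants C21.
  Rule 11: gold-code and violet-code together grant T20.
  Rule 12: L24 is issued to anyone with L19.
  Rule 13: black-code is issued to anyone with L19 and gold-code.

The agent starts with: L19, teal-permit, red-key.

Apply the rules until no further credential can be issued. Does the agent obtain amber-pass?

No

amber-pass would need K21 (Rule 8), but K21 is never granted.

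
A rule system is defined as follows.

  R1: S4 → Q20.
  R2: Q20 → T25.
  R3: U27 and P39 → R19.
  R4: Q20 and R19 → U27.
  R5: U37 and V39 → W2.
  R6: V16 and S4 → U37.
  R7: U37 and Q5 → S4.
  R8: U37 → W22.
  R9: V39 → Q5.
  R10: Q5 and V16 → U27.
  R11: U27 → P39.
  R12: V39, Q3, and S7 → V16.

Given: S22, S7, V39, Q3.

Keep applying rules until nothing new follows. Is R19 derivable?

Yes

From V39, Q3, and S7, R12 gives V16.
V39 holds, so Q5 follows (R9).
From Q5 and V16, R10 gives U27.
From U27, R11 gives P39.
U27 and P39 hold, so R19 follows (R3).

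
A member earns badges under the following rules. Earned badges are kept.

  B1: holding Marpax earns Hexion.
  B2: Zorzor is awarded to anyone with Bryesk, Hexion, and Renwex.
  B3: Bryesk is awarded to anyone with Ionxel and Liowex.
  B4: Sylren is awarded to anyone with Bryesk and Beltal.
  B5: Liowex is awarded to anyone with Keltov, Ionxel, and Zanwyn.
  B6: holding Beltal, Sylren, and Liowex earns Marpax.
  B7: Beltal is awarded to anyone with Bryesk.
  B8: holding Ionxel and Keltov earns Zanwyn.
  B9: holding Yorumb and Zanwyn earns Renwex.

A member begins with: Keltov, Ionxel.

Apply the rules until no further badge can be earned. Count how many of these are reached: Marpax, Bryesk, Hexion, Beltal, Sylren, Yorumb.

With Ionxel and Keltov, Zanwyn is earned (B8).
With Keltov, Ionxel, and Zanwyn, Liowex is earned (B5).
With Ionxel and Liowex, Bryesk is earned (B3).
With Bryesk, Beltal is earned (B7).
With Bryesk and Beltal, Sylren is earned (B4).
With Beltal, Sylren, and Liowex, Marpax is earned (B6).
With Marpax, Hexion is earned (B1).
Marpax: reached.
Bryesk: reached.
Hexion: reached.
Beltal: reached.
Sylren: reached.
No rule produces Yorumb, and it is not given.
Reached: Marpax, Bryesk, Hexion, Beltal, and Sylren — 5 of the 6.

5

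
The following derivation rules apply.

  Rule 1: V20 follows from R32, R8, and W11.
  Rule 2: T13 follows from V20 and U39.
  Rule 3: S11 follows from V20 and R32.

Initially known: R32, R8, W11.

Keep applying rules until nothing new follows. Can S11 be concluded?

Yes

R32, R8, and W11 hold, so V20 follows (Rule 1).
From V20 and R32, Rule 3 gives S11.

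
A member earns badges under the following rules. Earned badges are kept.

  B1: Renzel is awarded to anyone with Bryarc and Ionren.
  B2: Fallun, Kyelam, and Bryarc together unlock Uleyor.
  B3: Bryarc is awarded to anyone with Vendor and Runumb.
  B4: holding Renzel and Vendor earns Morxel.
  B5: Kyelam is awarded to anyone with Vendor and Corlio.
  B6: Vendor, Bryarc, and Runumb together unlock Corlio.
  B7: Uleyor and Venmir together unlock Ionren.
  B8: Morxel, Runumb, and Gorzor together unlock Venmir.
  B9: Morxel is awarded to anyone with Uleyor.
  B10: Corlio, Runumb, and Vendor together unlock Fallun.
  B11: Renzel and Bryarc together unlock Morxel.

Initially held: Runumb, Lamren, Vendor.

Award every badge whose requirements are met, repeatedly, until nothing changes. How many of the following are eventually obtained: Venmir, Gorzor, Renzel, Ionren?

Venmir would need Morxel, Runumb, and Gorzor (B8), but Gorzor is never earned.
No rule produces Gorzor, and it is not given.
Renzel would need Bryarc and Ionren (B1), but Ionren is never earned.
Ionren would need Uleyor and Venmir (B7), but Venmir is never earned.
None of the 4 are reached.

0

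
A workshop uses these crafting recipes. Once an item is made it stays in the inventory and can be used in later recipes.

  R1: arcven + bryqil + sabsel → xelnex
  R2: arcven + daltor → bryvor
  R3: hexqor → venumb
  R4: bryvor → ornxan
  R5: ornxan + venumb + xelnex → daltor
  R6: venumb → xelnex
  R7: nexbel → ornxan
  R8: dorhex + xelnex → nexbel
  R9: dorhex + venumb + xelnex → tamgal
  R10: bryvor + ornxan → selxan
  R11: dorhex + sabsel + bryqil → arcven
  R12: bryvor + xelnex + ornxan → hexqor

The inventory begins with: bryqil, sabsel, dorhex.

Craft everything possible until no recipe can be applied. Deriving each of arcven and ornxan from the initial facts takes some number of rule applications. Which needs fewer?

arcven: dorhex + sabsel + bryqil → arcven (R11). [1 rule application]
ornxan: Using R11, dorhex, sabsel, and bryqil make arcven. Using R1, arcven, bryqil, and sabsel make xelnex. dorhex + xelnex → nexbel (R8). Using R7, nexbel makes ornxan. [4 rule applications]
arcven needs fewer.

arcven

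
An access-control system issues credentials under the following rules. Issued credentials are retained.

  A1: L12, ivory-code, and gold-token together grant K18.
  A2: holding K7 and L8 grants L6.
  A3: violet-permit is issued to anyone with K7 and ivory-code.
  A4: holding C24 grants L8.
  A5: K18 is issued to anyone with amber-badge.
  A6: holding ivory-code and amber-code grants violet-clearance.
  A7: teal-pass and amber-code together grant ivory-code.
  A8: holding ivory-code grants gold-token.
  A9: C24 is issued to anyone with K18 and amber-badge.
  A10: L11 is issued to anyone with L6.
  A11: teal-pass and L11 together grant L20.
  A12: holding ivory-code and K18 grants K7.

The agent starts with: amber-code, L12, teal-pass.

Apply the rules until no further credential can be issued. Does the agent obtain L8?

L8 would need C24 (A4), but C24 is never granted.

No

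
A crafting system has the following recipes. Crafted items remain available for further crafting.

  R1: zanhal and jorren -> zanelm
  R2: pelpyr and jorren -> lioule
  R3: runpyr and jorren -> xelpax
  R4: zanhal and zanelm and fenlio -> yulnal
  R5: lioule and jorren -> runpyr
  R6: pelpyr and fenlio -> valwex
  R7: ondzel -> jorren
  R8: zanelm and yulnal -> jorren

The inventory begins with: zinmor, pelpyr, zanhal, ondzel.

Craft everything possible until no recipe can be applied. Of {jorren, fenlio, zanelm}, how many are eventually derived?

2

ondzel -> jorren (R7).
zanhal and jorren -> zanelm (R1).
jorren: reached.
No rule produces fenlio, and it is not given.
zanelm: reached.
Reached: jorren and zanelm — 2 of the 3.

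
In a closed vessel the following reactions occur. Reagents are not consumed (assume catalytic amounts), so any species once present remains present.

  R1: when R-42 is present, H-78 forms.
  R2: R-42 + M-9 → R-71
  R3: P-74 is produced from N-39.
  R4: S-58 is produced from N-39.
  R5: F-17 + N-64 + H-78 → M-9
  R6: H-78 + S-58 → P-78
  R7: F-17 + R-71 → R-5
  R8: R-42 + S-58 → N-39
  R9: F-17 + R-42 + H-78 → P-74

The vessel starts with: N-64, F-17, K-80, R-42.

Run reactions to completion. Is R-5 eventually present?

R-42 present → H-78 forms (R1).
F-17, N-64, and H-78 present → M-9 forms (R5).
R-42 and M-9 present → R-71 forms (R2).
F-17 and R-71 present → R-5 forms (R7).

Yes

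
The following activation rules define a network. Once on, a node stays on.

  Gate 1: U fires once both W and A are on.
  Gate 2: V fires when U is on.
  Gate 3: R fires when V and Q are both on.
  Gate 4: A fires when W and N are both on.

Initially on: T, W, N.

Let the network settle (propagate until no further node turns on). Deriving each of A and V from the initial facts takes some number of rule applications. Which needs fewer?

A

A: W and N are on, so A fires (Gate 4). [1 rule application]
V: W and N are on, so A fires (Gate 4). W and A are on, so U fires (Gate 1). U is on, so V fires (Gate 2). [3 rule applications]
A needs fewer.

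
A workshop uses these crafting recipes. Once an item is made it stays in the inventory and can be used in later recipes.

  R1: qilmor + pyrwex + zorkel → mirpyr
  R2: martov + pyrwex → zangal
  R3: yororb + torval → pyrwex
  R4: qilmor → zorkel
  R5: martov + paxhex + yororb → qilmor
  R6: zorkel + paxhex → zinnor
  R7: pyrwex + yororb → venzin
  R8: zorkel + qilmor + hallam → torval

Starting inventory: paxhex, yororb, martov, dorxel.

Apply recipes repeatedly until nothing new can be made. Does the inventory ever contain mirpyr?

mirpyr would need qilmor, pyrwex, and zorkel (R1), but pyrwex is never obtained.

No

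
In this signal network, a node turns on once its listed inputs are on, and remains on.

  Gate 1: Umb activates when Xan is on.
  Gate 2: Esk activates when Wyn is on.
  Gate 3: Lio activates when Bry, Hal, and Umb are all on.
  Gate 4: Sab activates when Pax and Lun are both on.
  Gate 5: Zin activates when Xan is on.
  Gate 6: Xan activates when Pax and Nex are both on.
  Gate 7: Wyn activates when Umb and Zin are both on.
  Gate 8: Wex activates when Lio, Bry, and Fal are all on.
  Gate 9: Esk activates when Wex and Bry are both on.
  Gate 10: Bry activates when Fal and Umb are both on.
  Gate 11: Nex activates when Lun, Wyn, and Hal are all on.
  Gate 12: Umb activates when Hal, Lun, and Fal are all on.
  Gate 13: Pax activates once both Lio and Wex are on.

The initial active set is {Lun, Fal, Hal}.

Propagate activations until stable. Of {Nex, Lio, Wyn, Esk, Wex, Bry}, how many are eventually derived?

Gate 12: Hal, Lun, and Fal on → Umb on.
Fal and Umb are on, so Bry activates (Gate 10).
Bry, Hal, and Umb are on, so Lio activates (Gate 3).
Lio, Bry, and Fal are on, so Wex activates (Gate 8).
Gate 9: Wex and Bry on → Esk on.
Nex would need Lun, Wyn, and Hal (Gate 11), but Wyn never turns on.
Lio: reached.
Wyn would need Umb and Zin (Gate 7), but Zin never turns on.
Esk: reached.
Wex: reached.
Bry: reached.
Reached: Lio, Esk, Wex, and Bry — 4 of the 6.

4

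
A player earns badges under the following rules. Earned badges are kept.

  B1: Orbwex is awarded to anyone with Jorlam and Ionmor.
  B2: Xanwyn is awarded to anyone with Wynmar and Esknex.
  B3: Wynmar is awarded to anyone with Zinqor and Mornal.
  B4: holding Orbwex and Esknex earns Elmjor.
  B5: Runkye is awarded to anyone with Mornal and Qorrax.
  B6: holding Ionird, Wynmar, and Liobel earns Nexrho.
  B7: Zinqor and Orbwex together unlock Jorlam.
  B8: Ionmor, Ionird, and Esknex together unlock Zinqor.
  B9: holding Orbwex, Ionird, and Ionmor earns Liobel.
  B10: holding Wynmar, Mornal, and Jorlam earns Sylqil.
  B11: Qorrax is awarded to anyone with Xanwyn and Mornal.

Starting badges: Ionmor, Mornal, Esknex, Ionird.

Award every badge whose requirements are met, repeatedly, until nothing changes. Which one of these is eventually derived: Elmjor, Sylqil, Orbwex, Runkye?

Runkye

With Ionmor, Ionird, and Esknex, Zinqor is earned (B8).
With Zinqor and Mornal, Wynmar is earned (B3).
With Wynmar and Esknex, Xanwyn is earned (B2).
With Xanwyn and Mornal, Qorrax is earned (B11).
With Mornal and Qorrax, Runkye is earned (B5).
Sylqil would need Wynmar, Mornal, and Jorlam (B10), but Jorlam is never earned. Orbwex would need Jorlam and Ionmor (B1), but Jorlam is never earned. Elmjor would need Orbwex and Esknex (B4), but Orbwex is never earned.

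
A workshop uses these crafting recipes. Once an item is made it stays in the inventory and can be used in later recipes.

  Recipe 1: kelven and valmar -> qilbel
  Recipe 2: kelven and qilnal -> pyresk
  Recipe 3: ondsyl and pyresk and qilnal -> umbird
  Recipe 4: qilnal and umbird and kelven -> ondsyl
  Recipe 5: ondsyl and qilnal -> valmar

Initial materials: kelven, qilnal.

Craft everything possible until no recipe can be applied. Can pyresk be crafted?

Using Recipe 2, kelven and qilnal make pyresk.

Yes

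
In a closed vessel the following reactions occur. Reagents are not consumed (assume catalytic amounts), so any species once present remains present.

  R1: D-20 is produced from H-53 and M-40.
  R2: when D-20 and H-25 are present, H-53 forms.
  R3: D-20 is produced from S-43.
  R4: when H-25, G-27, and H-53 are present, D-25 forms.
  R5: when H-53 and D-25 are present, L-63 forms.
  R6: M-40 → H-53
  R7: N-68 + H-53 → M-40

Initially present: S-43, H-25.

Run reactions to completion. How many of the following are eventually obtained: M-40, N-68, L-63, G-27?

M-40 would need N-68 and H-53 (R7), but N-68 never forms.
No rule produces N-68, and it is not given.
L-63 would need H-53 and D-25 (R5), but D-25 never forms.
No rule produces G-27, and it is not given.
None of the 4 are reached.

0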